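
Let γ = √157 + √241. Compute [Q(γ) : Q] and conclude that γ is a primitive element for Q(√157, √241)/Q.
[Q(γ) : Q] = 4 (equivalently, Q(γ) = Q(√157, √241))

Obviously Q(γ) ⊆ Q(√157, √241), and [Q(√157, √241):Q] = 4 (since 157, 241 are distinct squarefree integers > 1 with 37837 not a perfect square). To show equality we compute the minimal polynomial of γ. From γ = √157 + √241: γ^2 = 157 + 2√(37837) + 241 = 398 + 2√(37837), so γ^2 - 398 = 2√(37837); squaring, (γ^2 - 398)^2 = 4·37837, i.e. γ^4 - 796γ^2 + 158404 - 151348 = 0, i.e. γ^4 - 796γ^2 + 7056 = 0. So γ is a root of x^4 - 796x^2 + 7056. This polynomial is irreducible over Q: it has no rational root (each ±√157 ± √241 is irrational), and any factorization into two quadratics over Q would force √(37837) ∈ Q (pairing opposite roots) or √157, √241 ∈ Q (other pairings), all impossible. Hence [Q(γ):Q] = 4 = [Q(√157, √241):Q], so Q(γ) = Q(√157, √241).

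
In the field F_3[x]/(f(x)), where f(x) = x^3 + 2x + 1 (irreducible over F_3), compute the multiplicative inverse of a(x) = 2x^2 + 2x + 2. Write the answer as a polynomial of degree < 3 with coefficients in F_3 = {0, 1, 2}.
a(x)^(-1) ≡ x^2 + 2x + 2 (mod f(x))

Since f is irreducible over F_3, F_3[x]/(f) is a field and a(x) ≠ 0 has an inverse. Apply the extended Euclidean algorithm to f(x) and a(x) in F_3[x]: f(x) = (2x + 1)·a(x) + (2x + 2);  a(x) = (x)·(2x + 2) + (2). The last nonzero remainder is the constant 2 = gcd(f, a) in F_3. Back-substituting through the division chain expresses 2 = s(x)·a(x) + t(x)·f(x) with s(x) ≡ 2x^2 + x + 1 (mod f), so (2x^2 + x + 1)·a(x) ≡ 2 (mod f). Multiplying by 2^(-1) ≡ 2 in F_3 gives a(x)^(-1) ≡ 2·(2x^2 + x + 1) ≡ x^2 + 2x + 2 (mod f). Check: (2x^2 + 2x + 2)·(x^2 + 2x + 2) = 2x^4 + x^2 + 2x + 1 ≡ 1 (mod x^3 + 2x + 1).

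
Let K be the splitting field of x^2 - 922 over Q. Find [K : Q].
[K : Q] = 2

f(x) = x^2 - 922 factors as (x - √922)(x + √922). The splitting field is K = Q(√922). Since 922 is squarefree and > 1, it is not a perfect square, so x^2 - 922 is irreducible over Q and [Q(√922) : Q] = 2. Hence [K : Q] = 2.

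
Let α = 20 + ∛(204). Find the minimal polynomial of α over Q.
m_α(x) = x^3 - 60x^2 + 1200x - 8204

Set β = α - 20 = ∛(204), so β^3 = 204. Then (α - 20)^3 - 204 = 0, i.e. α is a root of g(x) = (x - 20)^3 - 204 = x^3 - 60x^2 + 1200x - 8204. Since g(x) = h(x - 20) where h(x) = x^3 - 204, and h is irreducible over Q (because 204 is not a perfect cube, so h has no rational root, and a monic cubic with no rational root is irreducible), g is also irreducible (irreducibility is preserved under the substitution x → x - 20). Hence m_α(x) = x^3 - 60x^2 + 1200x - 8204.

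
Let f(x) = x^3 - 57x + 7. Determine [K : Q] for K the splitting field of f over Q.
[K : Q] = 6

By the rational root test, any rational root of the monic integer polynomial f(x) = x^3 - 57x + 7 must be an integer dividing the constant term 7, i.e. one of ±{1, 7}. Evaluating: f(1) = -49, f(-1) = 63, f(7) = -49, f(-7) = 63; none is 0, so f has no rational root and is therefore irreducible over Q (a cubic with no linear factor over a field is irreducible). For an irreducible cubic, the Galois group is A_3 or S_3 according as the discriminant disc(f) = -4a^3 - 27b^2 = -4·(-57)^3 - 27·(7)^2 = 739449 is or is not a square in Q. Here disc(f) = 739449 is not a perfect square in Q, so the Galois group of f over Q is not contained in A_3 and must be all of S_3. The splitting field has degree |S_3| = 6 over Q, so [K : Q] = 6.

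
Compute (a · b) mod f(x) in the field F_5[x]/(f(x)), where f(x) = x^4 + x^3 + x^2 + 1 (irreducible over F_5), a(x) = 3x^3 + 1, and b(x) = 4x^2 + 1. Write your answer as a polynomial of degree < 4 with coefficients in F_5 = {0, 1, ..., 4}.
a · b ≡ 3x^3 + x^2 + 3x + 3 (mod f(x))

Multiply in F_5[x]: a(x)·b(x) = (3x^3 + 1)·(4x^2 + 1) = 2x^5 + 3x^3 + 4x^2 + 1. This has degree ≥ 4, so divide by f(x) over F_5: 2x^5 + 3x^3 + 4x^2 + 1 = (2x + 3)·(x^4 + x^3 + x^2 + 1) + (3x^3 + x^2 + 3x + 3). Hence a·b ≡ 3x^3 + x^2 + 3x + 3 (mod f). (F_5[x]/(f) is a field with 5^4 = 625 elements since f is irreducible of degree 4.)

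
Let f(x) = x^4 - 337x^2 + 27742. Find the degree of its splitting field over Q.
[K : Q] = 4

Solving the quadratic in x^2: x^2 = (337 ± √(337^2 - 4·27742))/2 = (337 ± √2601)/2 = (337 ± 51)/2, giving x^2 = 194 or x^2 = 143. So f(x) = (x^2 - 194)(x^2 - 143) and the roots of f are ±√194, ±√143. Hence the splitting field is K = Q(√194, √143). Since 194 and 143 are distinct squarefree integers > 1, their product 27742 is not a perfect square, so √143 ∉ Q(√194). By the tower law [K:Q] = [Q(√194,√143):Q(√194)] · [Q(√194):Q] = 2 · 2 = 4.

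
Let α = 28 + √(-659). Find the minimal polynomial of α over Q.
m_α(x) = x^2 - 56x + 1443

From α - 28 = √(-659), squaring gives (α - 28)^2 = -659, i.e. α^2 - 56α + 784 = -659, so α^2 - 56α + 1443 = 0. The discriminant of x^2 - 56x + 1443 is (-56)^2 - 4·(1443) = 3136 - 5772 = -2636, and 4·(-659) is not a perfect square in Q since -659 is squarefree and ≠ 1. Hence x^2 - 56x + 1443 is irreducible over Q and is the minimal polynomial of α.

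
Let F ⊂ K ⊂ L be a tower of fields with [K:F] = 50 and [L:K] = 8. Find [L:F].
[L:F] = 400

The tower law says that for any tower of field extensions F ⊂ K ⊂ L with finite degrees, [L:F] = [L:K] · [K:F]. Here this gives [L:F] = 8 · 50 = 400.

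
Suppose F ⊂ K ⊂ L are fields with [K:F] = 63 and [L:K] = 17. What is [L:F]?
[L:F] = 1071

The tower law says that for any tower of field extensions F ⊂ K ⊂ L with finite degrees, [L:F] = [L:K] · [K:F]. Here this gives [L:F] = 17 · 63 = 1071.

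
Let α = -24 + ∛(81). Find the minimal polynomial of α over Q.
m_α(x) = x^3 + 72x^2 + 1728x + 13743

Set β = α + 24 = ∛(81), so β^3 = 81. Then (α + 24)^3 - 81 = 0, i.e. α is a root of g(x) = (x + 24)^3 - 81 = x^3 + 72x^2 + 1728x + 13743. Since g(x) = h(x + 24) where h(x) = x^3 - 81, and h is irreducible over Q (because 81 is not a perfect cube, so h has no rational root, and a monic cubic with no rational root is irreducible), g is also irreducible (irreducibility is preserved under the substitution x → x + 24). Hence m_α(x) = x^3 + 72x^2 + 1728x + 13743.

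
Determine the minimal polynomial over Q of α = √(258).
m_α(x) = x^2 - 258

α satisfies α^2 - 258 = 0, so x^2 - 258 annihilates α. Since d = 258 is squarefree and ≠ 1, it is not a perfect square in Q, so x^2 - 258 has no rational root and is therefore irreducible over Q (a degree-2 polynomial over a field is irreducible iff it has no root). Hence m_α(x) = x^2 - 258.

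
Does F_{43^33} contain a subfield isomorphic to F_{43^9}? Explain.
No: F_{43^9} is not a subfield of F_{43^33}

F_{p^m} embeds in F_{p^n} iff m | n. Here 9 ∤ 33 (since 33 = 3·9 + 6 with remainder 6 ≠ 0), so F_{43^9} is not a subfield of F_{43^33}. Equivalently: if it were, the tower law would give 9 = [F_{43^9}:F_43] dividing [F_{43^33}:F_43] = 33, contradiction.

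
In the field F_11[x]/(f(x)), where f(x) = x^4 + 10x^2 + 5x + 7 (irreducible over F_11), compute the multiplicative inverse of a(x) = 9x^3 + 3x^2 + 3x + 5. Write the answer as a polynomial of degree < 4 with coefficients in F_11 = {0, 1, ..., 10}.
a(x)^(-1) ≡ 9x^3 + 7x^2 + 5x + 4 (mod f(x))

Since f is irreducible over F_11, F_11[x]/(f) is a field and a(x) ≠ 0 has an inverse. Apply the extended Euclidean algorithm to f(x) and a(x) in F_11[x]: f(x) = (5x + 2)·a(x) + (7x + 8);  a(x) = (6x^2 + 3x + 8)·(7x + 8) + (7). The last nonzero remainder is the constant 7 = gcd(f, a) in F_11. Back-substituting through the division chain expresses 7 = s(x)·a(x) + t(x)·f(x) with s(x) ≡ 8x^3 + 5x^2 + 2x + 6 (mod f), so (8x^3 + 5x^2 + 2x + 6)·a(x) ≡ 7 (mod f). Multiplying by 7^(-1) ≡ 8 in F_11 gives a(x)^(-1) ≡ 8·(8x^3 + 5x^2 + 2x + 6) ≡ 9x^3 + 7x^2 + 5x + 4 (mod f). Check: (9x^3 + 3x^2 + 3x + 5)·(9x^3 + 7x^2 + 5x + 4) = 4x^6 + 2x^5 + 5x^4 + 7x^3 + 7x^2 + 4x + 9 ≡ 1 (mod x^4 + 10x^2 + 5x + 7).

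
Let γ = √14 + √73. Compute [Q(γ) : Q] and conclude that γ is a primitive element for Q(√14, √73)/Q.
[Q(γ) : Q] = 4 (equivalently, Q(γ) = Q(√14, √73))

Obviously Q(γ) ⊆ Q(√14, √73), and [Q(√14, √73):Q] = 4 (since 14, 73 are distinct squarefree integers > 1 with 1022 not a perfect square). To show equality we compute the minimal polynomial of γ. From γ = √14 + √73: γ^2 = 14 + 2√(1022) + 73 = 87 + 2√(1022), so γ^2 - 87 = 2√(1022); squaring, (γ^2 - 87)^2 = 4·1022, i.e. γ^4 - 174γ^2 + 7569 - 4088 = 0, i.e. γ^4 - 174γ^2 + 3481 = 0. So γ is a root of x^4 - 174x^2 + 3481. This polynomial is irreducible over Q: it has no rational root (each ±√14 ± √73 is irrational), and any factorization into two quadratics over Q would force √(1022) ∈ Q (pairing opposite roots) or √14, √73 ∈ Q (other pairings), all impossible. Hence [Q(γ):Q] = 4 = [Q(√14, √73):Q], so Q(γ) = Q(√14, √73).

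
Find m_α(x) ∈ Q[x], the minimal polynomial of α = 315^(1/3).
m_α(x) = x^3 - 315

α satisfies α^3 = 315, so x^3 - 315 annihilates α. By the rational root test, a rational root p/q (in lowest terms) of x^3 - 315 would satisfy p^3 = 315 q^3, forcing q = 1 and p^3 = 315; but 315 is not a perfect cube, contradiction. A monic cubic over Q with no rational root is irreducible (any nontrivial factorization would include a linear factor). Hence x^3 - 315 is the minimal polynomial of α, and in particular [Q(α):Q] = 3.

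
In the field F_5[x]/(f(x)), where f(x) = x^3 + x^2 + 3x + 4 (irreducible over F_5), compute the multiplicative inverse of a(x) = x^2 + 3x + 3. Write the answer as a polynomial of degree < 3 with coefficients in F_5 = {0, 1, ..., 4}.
a(x)^(-1) ≡ 2x^2 + 2x (mod f(x))

Since f is irreducible over F_5, F_5[x]/(f) is a field and a(x) ≠ 0 has an inverse. Apply the extended Euclidean algorithm to f(x) and a(x) in F_5[x]: f(x) = (x + 3)·a(x) + (x);  a(x) = (x + 3)·(x) + (3). The last nonzero remainder is the constant 3 = gcd(f, a) in F_5. Back-substituting through the division chain expresses 3 = s(x)·a(x) + t(x)·f(x) with s(x) ≡ x^2 + x (mod f), so (x^2 + x)·a(x) ≡ 3 (mod f). Multiplying by 3^(-1) ≡ 2 in F_5 gives a(x)^(-1) ≡ 2·(x^2 + x) ≡ 2x^2 + 2x (mod f). Check: (x^2 + 3x + 3)·(2x^2 + 2x) = 2x^4 + 3x^3 + 2x^2 + x ≡ 1 (mod x^3 + x^2 + 3x + 4).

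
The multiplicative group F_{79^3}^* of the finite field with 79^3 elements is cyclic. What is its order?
|F_{79^3}^*| = 493038

F_{79^3} has 79^3 = 493039 elements; its multiplicative group consists of all nonzero elements, so |F_{79^3}^*| = 493039 - 1 = 493038. (It is cyclic since any finite subgroup of the multiplicative group of a field is cyclic.)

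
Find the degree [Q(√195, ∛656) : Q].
[Q(√195, ∛656) : Q] = 6

Let L = Q(√195, ∛656). Since Q(√195) ⊂ L and [Q(√195):Q] = 2, the tower law gives 2 | [L:Q]. Likewise Q(∛656) ⊂ L with [Q(∛656):Q] = 3 (because 656 is not a perfect cube), so 3 | [L:Q]. As gcd(2,3) = 1, [L:Q] is divisible by 6. Conversely L is generated over Q by √195 and ∛656, so [L:Q] ≤ 2·3 = 6. Therefore [Q(√195, ∛656) : Q] = 6.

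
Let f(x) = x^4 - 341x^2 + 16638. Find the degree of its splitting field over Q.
[K : Q] = 4

Solving the quadratic in x^2: x^2 = (341 ± √(341^2 - 4·16638))/2 = (341 ± √49729)/2 = (341 ± 223)/2, giving x^2 = 59 or x^2 = 282. So f(x) = (x^2 - 59)(x^2 - 282) and the roots of f are ±√59, ±√282. Hence the splitting field is K = Q(√59, √282). Since 59 and 282 are distinct squarefree integers > 1, their product 16638 is not a perfect square, so √282 ∉ Q(√59). By the tower law [K:Q] = [Q(√59,√282):Q(√59)] · [Q(√59):Q] = 2 · 2 = 4.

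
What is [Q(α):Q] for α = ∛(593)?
[Q(α):Q] = 3

The minimal polynomial of α is x^3 - 593, irreducible over Q since 593 is not a perfect cube (so x^3 - 593 has no rational root). Hence [Q(α):Q] = deg(m_α) = 3.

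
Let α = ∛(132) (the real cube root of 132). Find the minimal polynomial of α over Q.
m_α(x) = x^3 - 132

α satisfies α^3 = 132, so x^3 - 132 annihilates α. By the rational root test, a rational root p/q (in lowest terms) of x^3 - 132 would satisfy p^3 = 132 q^3, forcing q = 1 and p^3 = 132; but 132 is not a perfect cube, contradiction. A monic cubic over Q with no rational root is irreducible (any nontrivial factorization would include a linear factor). Hence x^3 - 132 is the minimal polynomial of α, and in particular [Q(α):Q] = 3.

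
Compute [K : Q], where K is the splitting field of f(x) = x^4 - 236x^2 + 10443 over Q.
[K : Q] = 4

Solving the quadratic in x^2: x^2 = (236 ± √(236^2 - 4·10443))/2 = (236 ± √13924)/2 = (236 ± 118)/2, giving x^2 = 59 or x^2 = 177. So f(x) = (x^2 - 59)(x^2 - 177) and the roots of f are ±√59, ±√177. Hence the splitting field is K = Q(√59, √177). Since 59 and 177 are distinct squarefree integers > 1, their product 10443 is not a perfect square, so √177 ∉ Q(√59). By the tower law [K:Q] = [Q(√59,√177):Q(√59)] · [Q(√59):Q] = 2 · 2 = 4.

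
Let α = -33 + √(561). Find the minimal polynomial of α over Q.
m_α(x) = x^2 + 66x + 528

From α + 33 = √(561), squaring gives (α + 33)^2 = 561, i.e. α^2 + 66α + 1089 = 561, so α^2 + 66α + 528 = 0. The discriminant of x^2 + 66x + 528 is (66)^2 - 4·(528) = 4356 - 2112 = 2244, and 4·(561) is not a perfect square in Q since 561 is squarefree and ≠ 1. Hence x^2 + 66x + 528 is irreducible over Q and is the minimal polynomial of α.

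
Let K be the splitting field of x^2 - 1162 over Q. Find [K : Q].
[K : Q] = 2

f(x) = x^2 - 1162 factors as (x - √1162)(x + √1162). The splitting field is K = Q(√1162). Since 1162 is squarefree and > 1, it is not a perfect square, so x^2 - 1162 is irreducible over Q and [Q(√1162) : Q] = 2. Hence [K : Q] = 2.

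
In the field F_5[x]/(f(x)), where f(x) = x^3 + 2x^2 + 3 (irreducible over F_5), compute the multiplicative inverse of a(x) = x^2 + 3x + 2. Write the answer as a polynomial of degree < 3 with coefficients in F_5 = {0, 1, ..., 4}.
a(x)^(-1) ≡ 3x^2 + x + 4 (mod f(x))

Since f is irreducible over F_5, F_5[x]/(f) is a field and a(x) ≠ 0 has an inverse. Apply the extended Euclidean algorithm to f(x) and a(x) in F_5[x]: f(x) = (x + 4)·a(x) + (x);  a(x) = (x + 3)·(x) + (2). The last nonzero remainder is the constant 2 = gcd(f, a) in F_5. Back-substituting through the division chain expresses 2 = s(x)·a(x) + t(x)·f(x) with s(x) ≡ x^2 + 2x + 3 (mod f), so (x^2 + 2x + 3)·a(x) ≡ 2 (mod f). Multiplying by 2^(-1) ≡ 3 in F_5 gives a(x)^(-1) ≡ 3·(x^2 + 2x + 3) ≡ 3x^2 + x + 4 (mod f). Check: (x^2 + 3x + 2)·(3x^2 + x + 4) = 3x^4 + 3x^2 + 4x + 3 ≡ 1 (mod x^3 + 2x^2 + 3).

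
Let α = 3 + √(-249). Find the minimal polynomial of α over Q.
m_α(x) = x^2 - 6x + 258

From α - 3 = √(-249), squaring gives (α - 3)^2 = -249, i.e. α^2 - 6α + 9 = -249, so α^2 - 6α + 258 = 0. The discriminant of x^2 - 6x + 258 is (-6)^2 - 4·(258) = 36 - 1032 = -996, and 4·(-249) is not a perfect square in Q since -249 is squarefree and ≠ 1. Hence x^2 - 6x + 258 is irreducible over Q and is the minimal polynomial of α.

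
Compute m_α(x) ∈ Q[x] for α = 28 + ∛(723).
m_α(x) = x^3 - 84x^2 + 2352x - 22675

Set β = α - 28 = ∛(723), so β^3 = 723. Then (α - 28)^3 - 723 = 0, i.e. α is a root of g(x) = (x - 28)^3 - 723 = x^3 - 84x^2 + 2352x - 22675. Since g(x) = h(x - 28) where h(x) = x^3 - 723, and h is irreducible over Q (because 723 is not a perfect cube, so h has no rational root, and a monic cubic with no rational root is irreducible), g is also irreducible (irreducibility is preserved under the substitution x → x - 28). Hence m_α(x) = x^3 - 84x^2 + 2352x - 22675.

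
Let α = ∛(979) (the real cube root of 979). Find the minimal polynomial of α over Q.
m_α(x) = x^3 - 979

α satisfies α^3 = 979, so x^3 - 979 annihilates α. By the rational root test, a rational root p/q (in lowest terms) of x^3 - 979 would satisfy p^3 = 979 q^3, forcing q = 1 and p^3 = 979; but 979 is not a perfect cube, contradiction. A monic cubic over Q with no rational root is irreducible (any nontrivial factorization would include a linear factor). Hence x^3 - 979 is the minimal polynomial of α, and in particular [Q(α):Q] = 3.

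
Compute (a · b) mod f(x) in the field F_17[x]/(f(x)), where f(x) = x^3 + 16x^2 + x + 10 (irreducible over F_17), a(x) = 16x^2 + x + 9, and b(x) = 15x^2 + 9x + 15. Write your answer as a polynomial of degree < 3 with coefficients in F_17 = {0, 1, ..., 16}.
a · b ≡ 16x^2 + 4 (mod f(x))

Multiply in F_17[x]: a(x)·b(x) = (16x^2 + x + 9)·(15x^2 + 9x + 15) = 2x^4 + 6x^3 + 10x^2 + 11x + 16. This has degree ≥ 3, so divide by f(x) over F_17: 2x^4 + 6x^3 + 10x^2 + 11x + 16 = (2x + 8)·(x^3 + 16x^2 + x + 10) + (16x^2 + 4). Hence a·b ≡ 16x^2 + 4 (mod f). (F_17[x]/(f) is a field with 17^3 = 4913 elements since f is irreducible of degree 3.)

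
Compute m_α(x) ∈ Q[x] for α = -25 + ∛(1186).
m_α(x) = x^3 + 75x^2 + 1875x + 14439

Set β = α + 25 = ∛(1186), so β^3 = 1186. Then (α + 25)^3 - 1186 = 0, i.e. α is a root of g(x) = (x + 25)^3 - 1186 = x^3 + 75x^2 + 1875x + 14439. Since g(x) = h(x + 25) where h(x) = x^3 - 1186, and h is irreducible over Q (because 1186 is not a perfect cube, so h has no rational root, and a monic cubic with no rational root is irreducible), g is also irreducible (irreducibility is preserved under the substitution x → x + 25). Hence m_α(x) = x^3 + 75x^2 + 1875x + 14439.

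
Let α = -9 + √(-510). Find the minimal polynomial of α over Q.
m_α(x) = x^2 + 18x + 591

From α + 9 = √(-510), squaring gives (α + 9)^2 = -510, i.e. α^2 + 18α + 81 = -510, so α^2 + 18α + 591 = 0. The discriminant of x^2 + 18x + 591 is (18)^2 - 4·(591) = 324 - 2364 = -2040, and 4·(-510) is not a perfect square in Q since -510 is squarefree and ≠ 1. Hence x^2 + 18x + 591 is irreducible over Q and is the minimal polynomial of α.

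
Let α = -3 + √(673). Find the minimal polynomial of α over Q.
m_α(x) = x^2 + 6x - 664

From α + 3 = √(673), squaring gives (α + 3)^2 = 673, i.e. α^2 + 6α + 9 = 673, so α^2 + 6α - 664 = 0. The discriminant of x^2 + 6x - 664 is (6)^2 - 4·(-664) = 36 + 2656 = 2692, and 4·(673) is not a perfect square in Q since 673 is squarefree and ≠ 1. Hence x^2 + 6x - 664 is irreducible over Q and is the minimal polynomial of α.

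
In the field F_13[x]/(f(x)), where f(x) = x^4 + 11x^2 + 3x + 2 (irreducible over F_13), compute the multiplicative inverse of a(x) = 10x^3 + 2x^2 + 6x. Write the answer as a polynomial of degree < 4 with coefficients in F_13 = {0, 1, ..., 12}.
a(x)^(-1) ≡ 3x^2 (mod f(x))

Since f is irreducible over F_13, F_13[x]/(f) is a field and a(x) ≠ 0 has an inverse. Apply the extended Euclidean algorithm to f(x) and a(x) in F_13[x]: f(x) = (4x + 7)·a(x) + (12x^2 + 2);  a(x) = (3x + 11)·(12x^2 + 2) + (4). The last nonzero remainder is the constant 4 = gcd(f, a) in F_13. Back-substituting through the division chain expresses 4 = s(x)·a(x) + t(x)·f(x) with s(x) ≡ 12x^2 (mod f), so (12x^2)·a(x) ≡ 4 (mod f). Multiplying by 4^(-1) ≡ 10 in F_13 gives a(x)^(-1) ≡ 10·(12x^2) ≡ 3x^2 (mod f). Check: (10x^3 + 2x^2 + 6x)·(3x^2) = 4x^5 + 6x^4 + 5x^3 ≡ 1 (mod x^4 + 11x^2 + 3x + 2).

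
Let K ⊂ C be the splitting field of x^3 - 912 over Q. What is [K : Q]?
[K : Q] = 6

The roots of x^3 - 912 are ∛912, ω∛912, ω^2∛912 where ω = e^(2πi/3) is a primitive cube root of unity, so K = Q(∛912, ω). Now [Q(∛912):Q] = 3 (since 912 is not a perfect cube, x^3 - 912 is irreducible) and [Q(ω):Q] = 2. Both 2 and 3 divide [K:Q], and [K:Q] ≤ 3·2 = 6, so [K:Q] = 6. (Equivalently: Q(∛912) ⊂ R but ω ∉ R, so [K : Q(∛912)] = 2.)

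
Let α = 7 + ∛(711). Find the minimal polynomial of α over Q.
m_α(x) = x^3 - 21x^2 + 147x - 1054

Set β = α - 7 = ∛(711), so β^3 = 711. Then (α - 7)^3 - 711 = 0, i.e. α is a root of g(x) = (x - 7)^3 - 711 = x^3 - 21x^2 + 147x - 1054. Since g(x) = h(x - 7) where h(x) = x^3 - 711, and h is irreducible over Q (because 711 is not a perfect cube, so h has no rational root, and a monic cubic with no rational root is irreducible), g is also irreducible (irreducibility is preserved under the substitution x → x - 7). Hence m_α(x) = x^3 - 21x^2 + 147x - 1054.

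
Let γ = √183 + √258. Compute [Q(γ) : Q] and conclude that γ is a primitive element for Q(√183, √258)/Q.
[Q(γ) : Q] = 4 (equivalently, Q(γ) = Q(√183, √258))

Obviously Q(γ) ⊆ Q(√183, √258), and [Q(√183, √258):Q] = 4 (since 183, 258 are distinct squarefree integers > 1 with 47214 not a perfect square). To show equality we compute the minimal polynomial of γ. From γ = √183 + √258: γ^2 = 183 + 2√(47214) + 258 = 441 + 2√(47214), so γ^2 - 441 = 2√(47214); squaring, (γ^2 - 441)^2 = 4·47214, i.e. γ^4 - 882γ^2 + 194481 - 188856 = 0, i.e. γ^4 - 882γ^2 + 5625 = 0. So γ is a root of x^4 - 882x^2 + 5625. This polynomial is irreducible over Q: it has no rational root (each ±√183 ± √258 is irrational), and any factorization into two quadratics over Q would force √(47214) ∈ Q (pairing opposite roots) or √183, √258 ∈ Q (other pairings), all impossible. Hence [Q(γ):Q] = 4 = [Q(√183, √258):Q], so Q(γ) = Q(√183, √258).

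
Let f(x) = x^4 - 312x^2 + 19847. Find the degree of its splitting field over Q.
[K : Q] = 4

Solving the quadratic in x^2: x^2 = (312 ± √(312^2 - 4·19847))/2 = (312 ± √17956)/2 = (312 ± 134)/2, giving x^2 = 223 or x^2 = 89. So f(x) = (x^2 - 223)(x^2 - 89) and the roots of f are ±√223, ±√89. Hence the splitting field is K = Q(√223, √89). Since 223 and 89 are distinct squarefree integers > 1, their product 19847 is not a perfect square, so √89 ∉ Q(√223). By the tower law [K:Q] = [Q(√223,√89):Q(√223)] · [Q(√223):Q] = 2 · 2 = 4.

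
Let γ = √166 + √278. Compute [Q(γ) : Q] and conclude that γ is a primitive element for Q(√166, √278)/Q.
[Q(γ) : Q] = 4 (equivalently, Q(γ) = Q(√166, √278))

Obviously Q(γ) ⊆ Q(√166, √278), and [Q(√166, √278):Q] = 4 (since 166, 278 are distinct squarefree integers > 1 with 46148 not a perfect square). To show equality we compute the minimal polynomial of γ. From γ = √166 + √278: γ^2 = 166 + 2√(46148) + 278 = 444 + 2√(46148), so γ^2 - 444 = 2√(46148); squaring, (γ^2 - 444)^2 = 4·46148, i.e. γ^4 - 888γ^2 + 197136 - 184592 = 0, i.e. γ^4 - 888γ^2 + 12544 = 0. So γ is a root of x^4 - 888x^2 + 12544. This polynomial is irreducible over Q: it has no rational root (each ±√166 ± √278 is irrational), and any factorization into two quadratics over Q would force √(46148) ∈ Q (pairing opposite roots) or √166, √278 ∈ Q (other pairings), all impossible. Hence [Q(γ):Q] = 4 = [Q(√166, √278):Q], so Q(γ) = Q(√166, √278).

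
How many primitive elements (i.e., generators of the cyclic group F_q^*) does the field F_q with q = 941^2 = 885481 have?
There are φ(885480) = 229632 primitive elements

F_q^* is cyclic of order q - 1 = 885480. A cyclic group of order m has exactly φ(m) generators. Here m = 885480 = 2^3 · 3 · 5 · 47 · 157, so the number of primitive elements is φ(885480) = 229632.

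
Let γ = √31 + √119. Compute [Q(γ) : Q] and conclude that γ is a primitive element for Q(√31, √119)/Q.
[Q(γ) : Q] = 4 (equivalently, Q(γ) = Q(√31, √119))

Obviously Q(γ) ⊆ Q(√31, √119), and [Q(√31, √119):Q] = 4 (since 31, 119 are distinct squarefree integers > 1 with 3689 not a perfect square). To show equality we compute the minimal polynomial of γ. From γ = √31 + √119: γ^2 = 31 + 2√(3689) + 119 = 150 + 2√(3689), so γ^2 - 150 = 2√(3689); squaring, (γ^2 - 150)^2 = 4·3689, i.e. γ^4 - 300γ^2 + 22500 - 14756 = 0, i.e. γ^4 - 300γ^2 + 7744 = 0. So γ is a root of x^4 - 300x^2 + 7744. This polynomial is irreducible over Q: it has no rational root (each ±√31 ± √119 is irrational), and any factorization into two quadratics over Q would force √(3689) ∈ Q (pairing opposite roots) or √31, √119 ∈ Q (other pairings), all impossible. Hence [Q(γ):Q] = 4 = [Q(√31, √119):Q], so Q(γ) = Q(√31, √119).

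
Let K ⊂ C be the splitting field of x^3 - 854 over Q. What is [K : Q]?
[K : Q] = 6

The roots of x^3 - 854 are ∛854, ω∛854, ω^2∛854 where ω = e^(2πi/3) is a primitive cube root of unity, so K = Q(∛854, ω). Now [Q(∛854):Q] = 3 (since 854 is not a perfect cube, x^3 - 854 is irreducible) and [Q(ω):Q] = 2. Both 2 and 3 divide [K:Q], and [K:Q] ≤ 3·2 = 6, so [K:Q] = 6. (Equivalently: Q(∛854) ⊂ R but ω ∉ R, so [K : Q(∛854)] = 2.)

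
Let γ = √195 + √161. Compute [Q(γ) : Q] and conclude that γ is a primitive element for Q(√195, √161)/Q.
[Q(γ) : Q] = 4 (equivalently, Q(γ) = Q(√195, √161))

Obviously Q(γ) ⊆ Q(√195, √161), and [Q(√195, √161):Q] = 4 (since 195, 161 are distinct squarefree integers > 1 with 31395 not a perfect square). To show equality we compute the minimal polynomial of γ. From γ = √195 + √161: γ^2 = 195 + 2√(31395) + 161 = 356 + 2√(31395), so γ^2 - 356 = 2√(31395); squaring, (γ^2 - 356)^2 = 4·31395, i.e. γ^4 - 712γ^2 + 126736 - 125580 = 0, i.e. γ^4 - 712γ^2 + 1156 = 0. So γ is a root of x^4 - 712x^2 + 1156. This polynomial is irreducible over Q: it has no rational root (each ±√195 ± √161 is irrational), and any factorization into two quadratics over Q would force √(31395) ∈ Q (pairing opposite roots) or √195, √161 ∈ Q (other pairings), all impossible. Hence [Q(γ):Q] = 4 = [Q(√195, √161):Q], so Q(γ) = Q(√195, √161).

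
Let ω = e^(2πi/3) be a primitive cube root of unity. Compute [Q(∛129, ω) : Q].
[Q(∛129, ω) : Q] = 6

[Q(∛129):Q] = 3 (min poly x^3 - 129, irreducible since 129 is not a perfect cube). [Q(ω):Q] = 2 (min poly x^2 + x + 1). Since Q(∛129) ⊂ R and ω ∉ R, we have ω ∉ Q(∛129), so x^2 + x + 1 remains irreducible over Q(∛129) and [Q(∛129, ω) : Q(∛129)] = 2. By the tower law, [Q(∛129, ω) : Q] = 3 · 2 = 6. (In fact Q(∛129, ω) is the splitting field of x^3 - 129 over Q.)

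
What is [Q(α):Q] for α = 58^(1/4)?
[Q(α):Q] = 4

α is a root of x^4 - 58. By Eisenstein's criterion at the prime p = 2 (which divides the constant term 58 but p^2 = 4 does not, since 58 is squarefree), x^4 - 58 is irreducible over Q. Hence [Q(α):Q] = 4.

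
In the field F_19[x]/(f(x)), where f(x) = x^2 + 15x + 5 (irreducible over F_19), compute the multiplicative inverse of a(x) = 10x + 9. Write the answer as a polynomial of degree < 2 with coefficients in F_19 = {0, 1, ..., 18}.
a(x)^(-1) ≡ 18x + 3 (mod f(x))

Since f is irreducible over F_19, F_19[x]/(f) is a field and a(x) ≠ 0 has an inverse. Apply the extended Euclidean algorithm to f(x) and a(x) in F_19[x]: f(x) = (2x + 13)·a(x) + (2). The last nonzero remainder is the constant 2 = gcd(f, a) in F_19. Back-substituting through the division chain expresses 2 = s(x)·a(x) + t(x)·f(x) with s(x) ≡ 17x + 6 (mod f), so (17x + 6)·a(x) ≡ 2 (mod f). Multiplying by 2^(-1) ≡ 10 in F_19 gives a(x)^(-1) ≡ 10·(17x + 6) ≡ 18x + 3 (mod f). Check: (10x + 9)·(18x + 3) = 9x^2 + 2x + 8 ≡ 1 (mod x^2 + 15x + 5).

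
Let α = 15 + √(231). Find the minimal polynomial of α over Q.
m_α(x) = x^2 - 30x - 6

From α - 15 = √(231), squaring gives (α - 15)^2 = 231, i.e. α^2 - 30α + 225 = 231, so α^2 - 30α - 6 = 0. The discriminant of x^2 - 30x - 6 is (-30)^2 - 4·(-6) = 900 + 24 = 924, and 4·(231) is not a perfect square in Q since 231 is squarefree and ≠ 1. Hence x^2 - 30x - 6 is irreducible over Q and is the minimal polynomial of α.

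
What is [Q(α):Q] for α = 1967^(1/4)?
[Q(α):Q] = 4

α is a root of x^4 - 1967. By Eisenstein's criterion at the prime p = 7 (which divides the constant term 1967 but p^2 = 49 does not, since 1967 is squarefree), x^4 - 1967 is irreducible over Q. Hence [Q(α):Q] = 4.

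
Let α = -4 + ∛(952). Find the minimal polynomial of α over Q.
m_α(x) = x^3 + 12x^2 + 48x - 888

Set β = α + 4 = ∛(952), so β^3 = 952. Then (α + 4)^3 - 952 = 0, i.e. α is a root of g(x) = (x + 4)^3 - 952 = x^3 + 12x^2 + 48x - 888. Since g(x) = h(x + 4) where h(x) = x^3 - 952, and h is irreducible over Q (because 952 is not a perfect cube, so h has no rational root, and a monic cubic with no rational root is irreducible), g is also irreducible (irreducibility is preserved under the substitution x → x + 4). Hence m_α(x) = x^3 + 12x^2 + 48x - 888.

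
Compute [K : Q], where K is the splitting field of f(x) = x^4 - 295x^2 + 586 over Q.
[K : Q] = 4

Solving the quadratic in x^2: x^2 = (295 ± √(295^2 - 4·586))/2 = (295 ± √84681)/2 = (295 ± 291)/2, giving x^2 = 2 or x^2 = 293. So f(x) = (x^2 - 2)(x^2 - 293) and the roots of f are ±√2, ±√293. Hence the splitting field is K = Q(√2, √293). Since 2 and 293 are distinct squarefree integers > 1, their product 586 is not a perfect square, so √293 ∉ Q(√2). By the tower law [K:Q] = [Q(√2,√293):Q(√2)] · [Q(√2):Q] = 2 · 2 = 4.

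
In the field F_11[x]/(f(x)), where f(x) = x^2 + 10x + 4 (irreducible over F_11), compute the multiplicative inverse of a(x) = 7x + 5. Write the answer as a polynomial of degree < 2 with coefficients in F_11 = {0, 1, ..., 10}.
a(x)^(-1) ≡ 5x + 4 (mod f(x))

Since f is irreducible over F_11, F_11[x]/(f) is a field and a(x) ≠ 0 has an inverse. Apply the extended Euclidean algorithm to f(x) and a(x) in F_11[x]: f(x) = (8x + 2)·a(x) + (5). The last nonzero remainder is the constant 5 = gcd(f, a) in F_11. Back-substituting through the division chain expresses 5 = s(x)·a(x) + t(x)·f(x) with s(x) ≡ 3x + 9 (mod f), so (3x + 9)·a(x) ≡ 5 (mod f). Multiplying by 5^(-1) ≡ 9 in F_11 gives a(x)^(-1) ≡ 9·(3x + 9) ≡ 5x + 4 (mod f). Check: (7x + 5)·(5x + 4) = 2x^2 + 9x + 9 ≡ 1 (mod x^2 + 10x + 4).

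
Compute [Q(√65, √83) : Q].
[Q(√65, √83) : Q] = 4

[Q(√65):Q] = 2 (min poly x^2 - 65, irreducible since 65 is squarefree > 1). For the top step, suppose √83 ∈ Q(√65), say √83 = c + d√65 with c, d ∈ Q. Squaring: 83 = c^2 + 65d^2 + 2cd√65. Since √65 ∉ Q this forces 2cd = 0. If d = 0 then √83 = c ∈ Q, contradicting 83 squarefree > 1. If c = 0 then 83 = 65d^2, so 65·83 = (65d)^2 is a perfect square in Q — but 65·83 = 5395 is not a perfect square (since 65 and 83 are distinct squarefree integers). Contradiction. Hence √83 ∉ Q(√65), so x^2 - 83 stays irreducible over Q(√65) and [Q(√65, √83) : Q(√65)] = 2. By the tower law, [Q(√65, √83) : Q] = 2 · 2 = 4.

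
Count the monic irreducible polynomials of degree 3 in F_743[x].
There are 136723888 monic irreducible polynomials of degree 3 over F_743

Each element of F_{743^3} that lies in no proper subfield is a root of exactly one monic irreducible of degree 3 over F_743, and each such polynomial has 3 distinct roots in F_{743^3}. By Möbius inversion the count is N_743(3) = (1/3) Σ_{d|3} μ(3/d) · 743^d = (1/3)(μ(3)·743^1 + μ(1)·743^3) = 410171664/3 = 136723888.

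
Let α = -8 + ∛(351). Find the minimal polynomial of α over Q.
m_α(x) = x^3 + 24x^2 + 192x + 161

Set β = α + 8 = ∛(351), so β^3 = 351. Then (α + 8)^3 - 351 = 0, i.e. α is a root of g(x) = (x + 8)^3 - 351 = x^3 + 24x^2 + 192x + 161. Since g(x) = h(x + 8) where h(x) = x^3 - 351, and h is irreducible over Q (because 351 is not a perfect cube, so h has no rational root, and a monic cubic with no rational root is irreducible), g is also irreducible (irreducibility is preserved under the substitution x → x + 8). Hence m_α(x) = x^3 + 24x^2 + 192x + 161.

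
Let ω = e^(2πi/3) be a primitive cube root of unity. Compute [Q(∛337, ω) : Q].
[Q(∛337, ω) : Q] = 6

[Q(∛337):Q] = 3 (min poly x^3 - 337, irreducible since 337 is not a perfect cube). [Q(ω):Q] = 2 (min poly x^2 + x + 1). Since Q(∛337) ⊂ R and ω ∉ R, we have ω ∉ Q(∛337), so x^2 + x + 1 remains irreducible over Q(∛337) and [Q(∛337, ω) : Q(∛337)] = 2. By the tower law, [Q(∛337, ω) : Q] = 3 · 2 = 6. (In fact Q(∛337, ω) is the splitting field of x^3 - 337 over Q.)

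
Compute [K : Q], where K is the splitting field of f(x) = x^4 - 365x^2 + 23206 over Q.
[K : Q] = 4

Solving the quadratic in x^2: x^2 = (365 ± √(365^2 - 4·23206))/2 = (365 ± √40401)/2 = (365 ± 201)/2, giving x^2 = 283 or x^2 = 82. So f(x) = (x^2 - 283)(x^2 - 82) and the roots of f are ±√283, ±√82. Hence the splitting field is K = Q(√283, √82). Since 283 and 82 are distinct squarefree integers > 1, their product 23206 is not a perfect square, so √82 ∉ Q(√283). By the tower law [K:Q] = [Q(√283,√82):Q(√283)] · [Q(√283):Q] = 2 · 2 = 4.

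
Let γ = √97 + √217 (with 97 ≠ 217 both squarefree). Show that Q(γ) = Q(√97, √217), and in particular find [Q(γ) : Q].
[Q(γ) : Q] = 4 (equivalently, Q(γ) = Q(√97, √217))

Obviously Q(γ) ⊆ Q(√97, √217), and [Q(√97, √217):Q] = 4 (since 97, 217 are distinct squarefree integers > 1 with 21049 not a perfect square). To show equality we compute the minimal polynomial of γ. From γ = √97 + √217: γ^2 = 97 + 2√(21049) + 217 = 314 + 2√(21049), so γ^2 - 314 = 2√(21049); squaring, (γ^2 - 314)^2 = 4·21049, i.e. γ^4 - 628γ^2 + 98596 - 84196 = 0, i.e. γ^4 - 628γ^2 + 14400 = 0. So γ is a root of x^4 - 628x^2 + 14400. This polynomial is irreducible over Q: it has no rational root (each ±√97 ± √217 is irrational), and any factorization into two quadratics over Q would force √(21049) ∈ Q (pairing opposite roots) or √97, √217 ∈ Q (other pairings), all impossible. Hence [Q(γ):Q] = 4 = [Q(√97, √217):Q], so Q(γ) = Q(√97, √217).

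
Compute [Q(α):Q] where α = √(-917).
[Q(α):Q] = 2

[Q(α):Q] equals the degree of the minimal polynomial of α. Here α^2 = -917 and x^2 + 917 is irreducible (d = -917 is squarefree, ≠ 1, hence not a square), so deg(m_α) = 2. Thus [Q(α):Q] = 2.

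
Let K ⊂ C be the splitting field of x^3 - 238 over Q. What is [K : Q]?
[K : Q] = 6

The roots of x^3 - 238 are ∛238, ω∛238, ω^2∛238 where ω = e^(2πi/3) is a primitive cube root of unity, so K = Q(∛238, ω). Now [Q(∛238):Q] = 3 (since 238 is not a perfect cube, x^3 - 238 is irreducible) and [Q(ω):Q] = 2. Both 2 and 3 divide [K:Q], and [K:Q] ≤ 3·2 = 6, so [K:Q] = 6. (Equivalently: Q(∛238) ⊂ R but ω ∉ R, so [K : Q(∛238)] = 2.)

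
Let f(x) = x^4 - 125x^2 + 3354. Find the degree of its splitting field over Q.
[K : Q] = 4

Solving the quadratic in x^2: x^2 = (125 ± √(125^2 - 4·3354))/2 = (125 ± √2209)/2 = (125 ± 47)/2, giving x^2 = 86 or x^2 = 39. So f(x) = (x^2 - 86)(x^2 - 39) and the roots of f are ±√86, ±√39. Hence the splitting field is K = Q(√86, √39). Since 86 and 39 are distinct squarefree integers > 1, their product 3354 is not a perfect square, so √39 ∉ Q(√86). By the tower law [K:Q] = [Q(√86,√39):Q(√86)] · [Q(√86):Q] = 2 · 2 = 4.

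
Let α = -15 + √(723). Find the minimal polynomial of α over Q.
m_α(x) = x^2 + 30x - 498

From α + 15 = √(723), squaring gives (α + 15)^2 = 723, i.e. α^2 + 30α + 225 = 723, so α^2 + 30α - 498 = 0. The discriminant of x^2 + 30x - 498 is (30)^2 - 4·(-498) = 900 + 1992 = 2892, and 4·(723) is not a perfect square in Q since 723 is squarefree and ≠ 1. Hence x^2 + 30x - 498 is irreducible over Q and is the minimal polynomial of α.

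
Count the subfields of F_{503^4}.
F_{503^4} has 3 subfields

The subfields of F_{p^n} are exactly the fields F_{p^d} for d | n (each is the fixed field of the unique index-d subgroup of Gal(F_{p^n}/F_p) ≅ Z/nZ). The divisors of n = 4 are {1, 2, 4}, giving 3 subfields: F_{503^1}, F_{503^2}, F_{503^4}.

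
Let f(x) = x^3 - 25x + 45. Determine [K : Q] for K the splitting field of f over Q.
[K : Q] = 6

By the rational root test, any rational root of the monic integer polynomial f(x) = x^3 - 25x + 45 must be an integer dividing the constant term 45, i.e. one of ±{1, 3, 5, 9, 15, 45}. Evaluating: f(1) = 21, f(-1) = 69, f(3) = -3, f(-3) = 93, f(5) = 45, f(-5) = 45, f(9) = 549, f(-9) = -459, f(15) = 3045, f(-15) = -2955, f(45) = 90045, f(-45) = -89955; none is 0, so f has no rational root and is therefore irreducible over Q (a cubic with no linear factor over a field is irreducible). For an irreducible cubic, the Galois group is A_3 or S_3 according as the discriminant disc(f) = -4a^3 - 27b^2 = -4·(-25)^3 - 27·(45)^2 = 7825 is or is not a square in Q. Here disc(f) = 7825 is not a perfect square in Q, so the Galois group of f over Q is not contained in A_3 and must be all of S_3. The splitting field has degree |S_3| = 6 over Q, so [K : Q] = 6.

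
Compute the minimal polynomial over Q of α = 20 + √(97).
m_α(x) = x^2 - 40x + 303

From α - 20 = √(97), squaring gives (α - 20)^2 = 97, i.e. α^2 - 40α + 400 = 97, so α^2 - 40α + 303 = 0. The discriminant of x^2 - 40x + 303 is (-40)^2 - 4·(303) = 1600 - 1212 = 388, and 4·(97) is not a perfect square in Q since 97 is squarefree and ≠ 1. Hence x^2 - 40x + 303 is irreducible over Q and is the minimal polynomial of α.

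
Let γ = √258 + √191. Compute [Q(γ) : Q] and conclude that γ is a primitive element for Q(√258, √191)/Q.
[Q(γ) : Q] = 4 (equivalently, Q(γ) = Q(√258, √191))

Obviously Q(γ) ⊆ Q(√258, √191), and [Q(√258, √191):Q] = 4 (since 258, 191 are distinct squarefree integers > 1 with 49278 not a perfect square). To show equality we compute the minimal polynomial of γ. From γ = √258 + √191: γ^2 = 258 + 2√(49278) + 191 = 449 + 2√(49278), so γ^2 - 449 = 2√(49278); squaring, (γ^2 - 449)^2 = 4·49278, i.e. γ^4 - 898γ^2 + 201601 - 197112 = 0, i.e. γ^4 - 898γ^2 + 4489 = 0. So γ is a root of x^4 - 898x^2 + 4489. This polynomial is irreducible over Q: it has no rational root (each ±√258 ± √191 is irrational), and any factorization into two quadratics over Q would force √(49278) ∈ Q (pairing opposite roots) or √258, √191 ∈ Q (other pairings), all impossible. Hence [Q(γ):Q] = 4 = [Q(√258, √191):Q], so Q(γ) = Q(√258, √191).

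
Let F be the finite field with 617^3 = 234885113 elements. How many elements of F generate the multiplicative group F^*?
There are φ(234885112) = 90547200 primitive elements

F_q^* is cyclic of order q - 1 = 234885112. A cyclic group of order m has exactly φ(m) generators. Here m = 234885112 = 2^3 · 7 · 11 · 97 · 3931, so the number of primitive elements is φ(234885112) = 90547200.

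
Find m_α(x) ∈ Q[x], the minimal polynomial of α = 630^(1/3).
m_α(x) = x^3 - 630

α satisfies α^3 = 630, so x^3 - 630 annihilates α. By the rational root test, a rational root p/q (in lowest terms) of x^3 - 630 would satisfy p^3 = 630 q^3, forcing q = 1 and p^3 = 630; but 630 is not a perfect cube, contradiction. A monic cubic over Q with no rational root is irreducible (any nontrivial factorization would include a linear factor). Hence x^3 - 630 is the minimal polynomial of α, and in particular [Q(α):Q] = 3.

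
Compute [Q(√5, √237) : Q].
[Q(√5, √237) : Q] = 4

[Q(√5):Q] = 2 (min poly x^2 - 5, irreducible since 5 is squarefree > 1). For the top step, suppose √237 ∈ Q(√5), say √237 = c + d√5 with c, d ∈ Q. Squaring: 237 = c^2 + 5d^2 + 2cd√5. Since √5 ∉ Q this forces 2cd = 0. If d = 0 then √237 = c ∈ Q, contradicting 237 squarefree > 1. If c = 0 then 237 = 5d^2, so 5·237 = (5d)^2 is a perfect square in Q — but 5·237 = 1185 is not a perfect square (since 5 and 237 are distinct squarefree integers). Contradiction. Hence √237 ∉ Q(√5), so x^2 - 237 stays irreducible over Q(√5) and [Q(√5, √237) : Q(√5)] = 2. By the tower law, [Q(√5, √237) : Q] = 2 · 2 = 4.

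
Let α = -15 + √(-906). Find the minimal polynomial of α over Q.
m_α(x) = x^2 + 30x + 1131

From α + 15 = √(-906), squaring gives (α + 15)^2 = -906, i.e. α^2 + 30α + 225 = -906, so α^2 + 30α + 1131 = 0. The discriminant of x^2 + 30x + 1131 is (30)^2 - 4·(1131) = 900 - 4524 = -3624, and 4·(-906) is not a perfect square in Q since -906 is squarefree and ≠ 1. Hence x^2 + 30x + 1131 is irreducible over Q and is the minimal polynomial of α.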